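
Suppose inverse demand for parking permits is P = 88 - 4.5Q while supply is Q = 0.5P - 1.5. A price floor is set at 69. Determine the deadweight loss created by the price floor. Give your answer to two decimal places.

254.82

Rewriting supply in inverse form: P = 3 + 2Q.
Free-market equilibrium: 88 - 4.5Q = 3 + 2Q gives Q* = 13.0769, P* = 29.1538.
At P = 69, buyers demand (88 - 69)/4.5 = 4.2222 while sellers would supply more, so the quantity traded is 4.2222 at price 69.
The lost-trades triangle has base Q* - 4.2222 = 8.8547 and height equal to the gap between the curves at Q = 4.2222, which is 69 - 11.4444 = 57.5556. DWL = (1/2)(8.8547)(57.5556) = 254.8186.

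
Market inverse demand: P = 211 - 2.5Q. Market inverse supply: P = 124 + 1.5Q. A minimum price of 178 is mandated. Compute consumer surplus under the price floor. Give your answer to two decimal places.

Without the control, 211 - 2.5Q = 124 + 1.5Q so Q* = 21.75 and P* = 156.625.
At P = 178, buyers demand (211 - 178)/2.5 = 13.2 while sellers would supply more, so the quantity traded is 13.2 at price 178.
CS is the triangle under demand above 178: (1/2)(13.2)(211 - 178) = 217.8.

217.80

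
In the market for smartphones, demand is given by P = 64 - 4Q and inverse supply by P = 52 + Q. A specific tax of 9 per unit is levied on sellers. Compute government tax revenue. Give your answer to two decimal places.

5.40

Pre-tax equilibrium: 64 - 4Q = 52 + Q gives Q* = 2.4, P* = 54.4.
With the tax, sellers need 9 more per unit: 64 - 4Q = 52 + Q + 9, so Q_t = 0.6. Buyers pay P_b = 61.6; sellers receive P_s = P_b - 9 = 52.6.
Tax revenue = t x Q_t = 9 x 0.6 = 5.4.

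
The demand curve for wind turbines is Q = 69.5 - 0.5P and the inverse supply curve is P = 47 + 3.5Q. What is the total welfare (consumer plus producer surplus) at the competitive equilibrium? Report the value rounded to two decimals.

769.45

Rewriting demand in inverse form: P = 139 - 2Q.
Set 139 - 2Q = 47 + 3.5Q, which gives 92 = 5.5Q, so Q* = 16.7273 and P* = 139 - 2(16.7273) = 105.5455.
Total surplus is the full triangle between the curves from 0 to Q*: (1/2)(16.7273)(139 - 47) = 769.4545.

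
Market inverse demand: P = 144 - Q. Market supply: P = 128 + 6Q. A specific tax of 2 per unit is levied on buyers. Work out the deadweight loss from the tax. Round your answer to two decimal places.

Without the tax, 144 - Q = 128 + 6Q so Q* = 2.2857 and P* = 141.7143.
A tax on buyers shifts demand down by 2: (144 - 2) - Q = 128 + 6Q, so Q_t = 2. Buyers pay P_b = 142; sellers receive P_s = P_b - 2 = 140.
The welfare triangle lost has base Q* - Q_t = 0.2857 and height t = 2, so DWL = (1/2)(0.2857)(2) = 0.2857.

0.29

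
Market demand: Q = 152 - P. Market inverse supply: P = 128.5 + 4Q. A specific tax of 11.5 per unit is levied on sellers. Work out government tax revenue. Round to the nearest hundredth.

Rewriting demand in inverse form: P = 152 - Q.
Without the tax, 152 - Q = 128.5 + 4Q so Q* = 4.7 and P* = 147.3.
A tax on sellers shifts supply up by 11.5: 152 - Q = 128.5 + 4Q + 11.5, so Q_t = 2.4. Buyers pay P_b = 149.6; sellers receive P_s = P_b - 11.5 = 138.1.
Tax revenue = t x Q_t = 11.5 x 2.4 = 27.6.

27.60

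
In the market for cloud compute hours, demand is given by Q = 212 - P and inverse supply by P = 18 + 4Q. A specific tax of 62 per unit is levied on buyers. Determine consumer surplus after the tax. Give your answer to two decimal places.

348.48

Rewriting demand in inverse form: P = 212 - Q.
Pre-tax equilibrium: 212 - Q = 18 + 4Q gives Q* = 38.8, P* = 173.2.
With the tax, buyers' net willingness to pay falls by 62: (212 - 62) - Q = 18 + 4Q, so Q_t = 26.4. Buyers pay P_b = 185.6; sellers receive P_s = P_b - 62 = 123.6.
CS = (1/2)(Q_t)(212 - P_b) = (1/2)(26.4)(26.4) = 348.48.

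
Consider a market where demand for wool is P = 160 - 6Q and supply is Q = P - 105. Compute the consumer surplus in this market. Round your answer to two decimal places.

Rewriting supply in inverse form: P = 105 + Q.
Setting demand equal to supply, 55 = 7Q, so Q* = 7.8571 and P* = 112.8571.
The demand choke price is 160, so CS = (1/2)(Q*)(160 - P*) = (1/2)(7.8571)(47.1429) = 185.2041.

185.20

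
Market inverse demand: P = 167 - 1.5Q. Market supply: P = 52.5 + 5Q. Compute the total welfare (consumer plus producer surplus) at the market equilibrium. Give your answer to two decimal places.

1008.48

Setting demand equal to supply, 114.5 = 6.5Q, so Q* = 17.6154 and P* = 140.5769.
Total surplus is the full triangle between the curves from 0 to Q*: (1/2)(17.6154)(167 - 52.5) = 1008.4808.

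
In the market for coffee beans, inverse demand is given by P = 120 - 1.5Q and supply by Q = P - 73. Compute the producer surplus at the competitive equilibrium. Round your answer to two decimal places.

Rewriting supply in inverse form: P = 73 + Q.
Set 120 - 1.5Q = 73 + Q, which gives 47 = 2.5Q, so Q* = 18.8 and P* = 120 - 1.5(18.8) = 91.8.
PS is the area between P* and the supply curve from 0 to Q*: (1/2)(18.8)(18.8) = 176.72.

176.72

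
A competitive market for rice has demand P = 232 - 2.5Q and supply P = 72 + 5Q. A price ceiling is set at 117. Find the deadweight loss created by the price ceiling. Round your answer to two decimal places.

Without the control, 232 - 2.5Q = 72 + 5Q so Q* = 21.3333 and P* = 178.6667.
At P = 117, sellers supply (117 - 72)/5 = 9 while buyers want more, so the quantity traded is 9 at price 117.
The lost-trades triangle has base Q* - 9 = 12.3333 and height equal to the gap between the curves at Q = 9, which is 209.5 - 117 = 92.5. DWL = (1/2)(12.3333)(92.5) = 570.4167.

570.42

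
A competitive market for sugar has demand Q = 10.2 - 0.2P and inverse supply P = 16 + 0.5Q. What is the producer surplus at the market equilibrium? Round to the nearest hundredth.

10.12

Rewriting demand in inverse form: P = 51 - 5Q.
Set 51 - 5Q = 16 + 0.5Q, which gives 35 = 5.5Q, so Q* = 6.3636 and P* = 51 - 5(6.3636) = 19.1818.
Producer surplus is the triangle above supply below P*: (1/2)(6.3636)(19.1818 - 16) = (1/2)(6.3636)(3.1818) = 10.124.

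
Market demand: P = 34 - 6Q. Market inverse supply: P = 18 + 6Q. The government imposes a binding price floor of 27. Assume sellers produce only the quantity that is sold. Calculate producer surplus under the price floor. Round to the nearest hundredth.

Free-market equilibrium: 34 - 6Q = 18 + 6Q gives Q* = 1.3333, P* = 26.
At P = 27, buyers demand (34 - 27)/6 = 1.1667 while sellers would supply more, so the quantity traded is 1.1667 at price 27.
The supply price at Q = 1.1667 is 25. PS is the trapezoid between 27 and supply over [0, 1.1667]: (1/2)[(27 - 18) + (27 - 25)](1.1667) = 6.4167.

6.42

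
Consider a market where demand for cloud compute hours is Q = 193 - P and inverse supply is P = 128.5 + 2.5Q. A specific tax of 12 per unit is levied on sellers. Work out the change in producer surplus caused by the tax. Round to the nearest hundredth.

Rewriting demand in inverse form: P = 193 - Q.
Without the tax, 193 - Q = 128.5 + 2.5Q so Q* = 18.4286 and P* = 174.5714.
With the tax, sellers need 12 more per unit: 193 - Q = 128.5 + 2.5Q + 12, so Q_t = 15. Buyers pay P_b = 178; sellers receive P_s = P_b - 12 = 166.
PS falls from (1/2)(18.4286)(46.0714) = 424.5153 to (1/2)(15)(37.5) = 281.25, a change of -143.2653.

-143.27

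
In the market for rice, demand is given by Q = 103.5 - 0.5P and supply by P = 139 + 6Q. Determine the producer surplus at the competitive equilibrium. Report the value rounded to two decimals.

216.75

Rewriting demand in inverse form: P = 207 - 2Q.
Setting demand equal to supply, 68 = 8Q, so Q* = 8.5 and P* = 190.
The supply curve's price intercept is 139, so PS = (1/2)(Q*)(P* - 139) = (1/2)(8.5)(51) = 216.75.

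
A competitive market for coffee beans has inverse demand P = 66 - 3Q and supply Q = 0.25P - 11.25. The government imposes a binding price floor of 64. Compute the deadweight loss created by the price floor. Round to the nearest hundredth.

Rewriting supply in inverse form: P = 45 + 4Q.
Without the control, 66 - 3Q = 45 + 4Q so Q* = 3 and P* = 57.
At the floor price 64, quantity demanded is (66 - 64)/3 = 0.6667; demand is the short side, so Q = 0.6667 trades at P = 64.
At Q = 0.6667 the demand price is 64 and the supply price is 47.6667. Deadweight loss is the triangle between the curves from 0.6667 to 3: (1/2)(64 - 47.6667)(3 - 0.6667) = 19.0556.

19.06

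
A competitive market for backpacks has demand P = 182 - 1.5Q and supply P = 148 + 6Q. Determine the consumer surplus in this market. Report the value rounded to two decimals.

15.41

Setting demand equal to supply, 34 = 7.5Q, so Q* = 4.5333 and P* = 175.2.
CS is the area between the demand curve and P* from 0 to Q*: (1/2)(4.5333)(6.8) = 15.4133.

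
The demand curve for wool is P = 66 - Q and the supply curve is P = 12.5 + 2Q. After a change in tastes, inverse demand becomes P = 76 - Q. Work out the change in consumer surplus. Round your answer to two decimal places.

65.00

Initial equilibrium: Q_0 = 17.8333, P_0 = 48.1667; CS_0 = (1/2)(17.8333)(17.8333) = 159.0139, PS_0 = (1/2)(17.8333)(35.6667) = 318.0278.
New equilibrium: 76 - Q = 12.5 + 2Q gives Q_1 = 21.1667, P_1 = 54.8333; CS_1 = 224.0139, PS_1 = 448.0278.
Change in consumer surplus = 224.0139 - 159.0139 = 65.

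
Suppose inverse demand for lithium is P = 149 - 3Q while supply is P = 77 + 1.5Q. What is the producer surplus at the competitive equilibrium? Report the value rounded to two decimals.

Equilibrium: 149 - 3Q = 77 + 1.5Q, so Q* = 16 and P* = 101.
The supply curve's price intercept is 77, so PS = (1/2)(Q*)(P* - 77) = (1/2)(16)(24) = 192.

192.00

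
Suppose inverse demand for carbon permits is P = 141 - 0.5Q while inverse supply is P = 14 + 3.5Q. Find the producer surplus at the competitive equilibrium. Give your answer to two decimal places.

Set 141 - 0.5Q = 14 + 3.5Q, which gives 127 = 4Q, so Q* = 31.75 and P* = 141 - 0.5(31.75) = 125.125.
Producer surplus is the triangle above supply below P*: (1/2)(31.75)(125.125 - 14) = (1/2)(31.75)(111.125) = 1764.1094.

1764.11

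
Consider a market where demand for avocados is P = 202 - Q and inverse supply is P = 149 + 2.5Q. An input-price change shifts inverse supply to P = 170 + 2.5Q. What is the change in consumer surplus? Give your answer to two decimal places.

-72.86

Initial equilibrium: Q_0 = 15.1429, P_0 = 186.8571; CS_0 = (1/2)(15.1429)(15.1429) = 114.6531, PS_0 = (1/2)(15.1429)(37.8571) = 286.6327.
New equilibrium: 202 - Q = 170 + 2.5Q gives Q_1 = 9.1429, P_1 = 192.8571; CS_1 = 41.7959, PS_1 = 104.4898.
Change in consumer surplus = 41.7959 - 114.6531 = -72.8571.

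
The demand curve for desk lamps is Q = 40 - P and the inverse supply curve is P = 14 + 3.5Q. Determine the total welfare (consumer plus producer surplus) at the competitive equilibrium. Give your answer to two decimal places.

75.11

Rewriting demand in inverse form: P = 40 - Q.
Equilibrium: 40 - Q = 14 + 3.5Q, so Q* = 5.7778 and P* = 34.2222.
CS = (1/2)(5.7778)(5.7778) = 16.6914 and PS = (1/2)(5.7778)(20.2222) = 58.4198, so total surplus = 75.1111.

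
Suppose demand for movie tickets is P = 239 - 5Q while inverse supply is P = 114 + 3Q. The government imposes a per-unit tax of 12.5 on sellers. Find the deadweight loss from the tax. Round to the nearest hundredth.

9.77

Without the tax, 239 - 5Q = 114 + 3Q so Q* = 15.625 and P* = 160.875.
A tax on sellers shifts supply up by 12.5: 239 - 5Q = 114 + 3Q + 12.5, so Q_t = 14.0625. Buyers pay P_b = 168.6875; sellers receive P_s = P_b - 12.5 = 156.1875.
Deadweight loss is the triangle between the curves from Q_t to Q*: (1/2)(15.625 - 14.0625)(12.5) = 9.7656.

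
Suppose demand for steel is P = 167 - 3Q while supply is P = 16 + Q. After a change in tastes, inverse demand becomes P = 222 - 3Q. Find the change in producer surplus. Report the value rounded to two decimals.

613.59

Initial equilibrium: Q_0 = 37.75, P_0 = 53.75; CS_0 = (1/2)(37.75)(113.25) = 2137.5938, PS_0 = (1/2)(37.75)(37.75) = 712.5312.
New equilibrium: 222 - 3Q = 16 + Q gives Q_1 = 51.5, P_1 = 67.5; CS_1 = 3978.375, PS_1 = 1326.125.
Change in producer surplus = 1326.125 - 712.5312 = 613.5938.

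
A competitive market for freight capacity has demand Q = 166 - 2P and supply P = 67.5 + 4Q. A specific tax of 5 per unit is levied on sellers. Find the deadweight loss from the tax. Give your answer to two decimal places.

Rewriting demand in inverse form: P = 83 - 0.5Q.
Without the tax, 83 - 0.5Q = 67.5 + 4Q so Q* = 3.4444 and P* = 81.2778.
With the tax, sellers need 5 more per unit: 83 - 0.5Q = 67.5 + 4Q + 5, so Q_t = 2.3333. Buyers pay P_b = 81.8333; sellers receive P_s = P_b - 5 = 76.8333.
Deadweight loss is the triangle between the curves from Q_t to Q*: (1/2)(3.4444 - 2.3333)(5) = 2.7778.

2.78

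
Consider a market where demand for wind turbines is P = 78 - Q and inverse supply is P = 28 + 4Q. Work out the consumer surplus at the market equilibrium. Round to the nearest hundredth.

Set 78 - Q = 28 + 4Q, which gives 50 = 5Q, so Q* = 10 and P* = 78 - (10) = 68.
CS is the area between the demand curve and P* from 0 to Q*: (1/2)(10)(10) = 50.

50.00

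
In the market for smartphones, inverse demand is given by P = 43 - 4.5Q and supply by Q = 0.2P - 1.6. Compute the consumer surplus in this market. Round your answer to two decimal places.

Rewriting supply in inverse form: P = 8 + 5Q.
Equilibrium: 43 - 4.5Q = 8 + 5Q, so Q* = 3.6842 and P* = 26.4211.
The demand choke price is 43, so CS = (1/2)(Q*)(43 - P*) = (1/2)(3.6842)(16.5789) = 30.5402.

30.54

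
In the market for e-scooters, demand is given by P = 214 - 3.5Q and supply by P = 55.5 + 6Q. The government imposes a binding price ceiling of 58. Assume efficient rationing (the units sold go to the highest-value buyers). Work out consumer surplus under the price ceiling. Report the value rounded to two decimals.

Without the control, 214 - 3.5Q = 55.5 + 6Q so Q* = 16.6842 and P* = 155.6053.
At P = 58, sellers supply (58 - 55.5)/6 = 0.4167 while buyers want more, so the quantity traded is 0.4167 at price 58.
The demand price at Q = 0.4167 is 212.5417. CS is the trapezoid between demand and 58 over [0, 0.4167]: (1/2)[(214 - 58) + (212.5417 - 58)](0.4167) = 64.6962.

64.70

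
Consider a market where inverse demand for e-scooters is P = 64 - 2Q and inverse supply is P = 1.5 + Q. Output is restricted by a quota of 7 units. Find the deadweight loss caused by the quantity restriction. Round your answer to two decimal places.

Without the quota, 64 - 2Q = 1.5 + Q gives Q* = 20.8333.
At Q = 7 the demand price is 64 - 2(7) = 50 and the supply price is 1.5 + (7) = 8.5.
DWL = (1/2)(gap between curves at 7) x (Q* - 7) = (1/2)(41.5)(13.8333) = 287.0417.

287.04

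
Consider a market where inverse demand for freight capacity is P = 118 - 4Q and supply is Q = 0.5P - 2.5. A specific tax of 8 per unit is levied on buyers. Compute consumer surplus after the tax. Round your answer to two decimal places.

612.50

Rewriting supply in inverse form: P = 5 + 2Q.
Without the tax, 118 - 4Q = 5 + 2Q so Q* = 18.8333 and P* = 42.6667.
With the tax, buyers' net willingness to pay falls by 8: (118 - 8) - 4Q = 5 + 2Q, so Q_t = 17.5. Buyers pay P_b = 48; sellers receive P_s = P_b - 8 = 40.
Consumer surplus is the triangle under demand above P_b: (1/2)(17.5)(118 - 48) = 612.5.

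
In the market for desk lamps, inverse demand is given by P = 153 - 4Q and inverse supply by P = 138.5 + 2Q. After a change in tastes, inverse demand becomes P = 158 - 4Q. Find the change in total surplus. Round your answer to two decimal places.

14.17

Initial equilibrium: Q_0 = 2.4167, P_0 = 143.3333; CS_0 = (1/2)(2.4167)(9.6667) = 11.6806, PS_0 = (1/2)(2.4167)(4.8333) = 5.8403.
New equilibrium: 158 - 4Q = 138.5 + 2Q gives Q_1 = 3.25, P_1 = 145; CS_1 = 21.125, PS_1 = 10.5625.
Change in total surplus = (21.125 + 10.5625) - (11.6806 + 5.8403) = 14.1667.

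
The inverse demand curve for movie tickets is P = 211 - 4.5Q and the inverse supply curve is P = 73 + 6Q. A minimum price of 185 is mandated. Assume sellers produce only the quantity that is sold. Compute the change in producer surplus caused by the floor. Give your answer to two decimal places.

Free-market equilibrium: 211 - 4.5Q = 73 + 6Q gives Q* = 13.1429, P* = 151.8571.
At P = 185, buyers demand (211 - 185)/4.5 = 5.7778 while sellers would supply more, so the quantity traded is 5.7778 at price 185.
PS goes from (1/2)(13.1429)(78.8571) = 518.2041 to 546.963 (computed as (185 - 73)(5.7778) - (1/2)(6)(5.7778)^2), a change of 28.7589.

28.76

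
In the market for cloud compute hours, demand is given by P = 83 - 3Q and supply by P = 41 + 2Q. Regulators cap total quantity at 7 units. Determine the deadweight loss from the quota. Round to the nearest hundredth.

4.90

Without the quota, 83 - 3Q = 41 + 2Q gives Q* = 8.4.
At Q = 7 the demand price is 83 - 3(7) = 62 and the supply price is 41 + 2(7) = 55.
Deadweight loss is the triangle between the curves from 7 to 8.4: (1/2)(62 - 55)(8.4 - 7) = 4.9.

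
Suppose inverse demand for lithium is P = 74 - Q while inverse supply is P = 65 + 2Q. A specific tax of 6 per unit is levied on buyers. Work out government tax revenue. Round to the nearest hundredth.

Pre-tax equilibrium: 74 - Q = 65 + 2Q gives Q* = 3, P* = 71.
With the tax, buyers' net willingness to pay falls by 6: (74 - 6) - Q = 65 + 2Q, so Q_t = 1. Buyers pay P_b = 73; sellers receive P_s = P_b - 6 = 67.
Tax revenue = t x Q_t = 6 x 1 = 6.

6.00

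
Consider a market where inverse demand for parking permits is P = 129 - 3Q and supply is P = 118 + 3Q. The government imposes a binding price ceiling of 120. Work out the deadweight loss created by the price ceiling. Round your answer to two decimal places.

4.08

Without the control, 129 - 3Q = 118 + 3Q so Q* = 1.8333 and P* = 123.5.
At the ceiling price 120, quantity supplied is (120 - 118)/3 = 0.6667; supply is the short side, so Q = 0.6667 trades at P = 120.
At Q = 0.6667 the demand price is 127 and the supply price is 120. Deadweight loss is the triangle between the curves from 0.6667 to 1.8333: (1/2)(127 - 120)(1.8333 - 0.6667) = 4.0833.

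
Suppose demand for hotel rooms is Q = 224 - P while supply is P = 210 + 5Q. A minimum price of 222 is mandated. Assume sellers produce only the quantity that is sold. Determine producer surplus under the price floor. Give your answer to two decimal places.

14.00

Rewriting demand in inverse form: P = 224 - Q.
Without the control, 224 - Q = 210 + 5Q so Q* = 2.3333 and P* = 221.6667.
At the floor price 222, quantity demanded is (224 - 222)/1 = 2; demand is the short side, so Q = 2 trades at P = 222.
The supply price at Q = 2 is 220. PS is the trapezoid between 222 and supply over [0, 2]: (1/2)[(222 - 210) + (222 - 220)](2) = 14.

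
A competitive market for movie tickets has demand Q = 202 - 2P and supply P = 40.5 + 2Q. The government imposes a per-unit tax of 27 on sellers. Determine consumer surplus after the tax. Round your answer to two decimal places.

44.89

Rewriting demand in inverse form: P = 101 - 0.5Q.
Pre-tax equilibrium: 101 - 0.5Q = 40.5 + 2Q gives Q* = 24.2, P* = 88.9.
A tax on sellers shifts supply up by 27: 101 - 0.5Q = 40.5 + 2Q + 27, so Q_t = 13.4. Buyers pay P_b = 94.3; sellers receive P_s = P_b - 27 = 67.3.
CS = (1/2)(Q_t)(101 - P_b) = (1/2)(13.4)(6.7) = 44.89.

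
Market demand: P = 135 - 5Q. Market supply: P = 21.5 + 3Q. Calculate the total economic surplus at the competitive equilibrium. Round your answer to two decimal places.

Setting demand equal to supply, 113.5 = 8Q, so Q* = 14.1875 and P* = 64.0625.
Total surplus is the full triangle between the curves from 0 to Q*: (1/2)(14.1875)(135 - 21.5) = 805.1406.

805.14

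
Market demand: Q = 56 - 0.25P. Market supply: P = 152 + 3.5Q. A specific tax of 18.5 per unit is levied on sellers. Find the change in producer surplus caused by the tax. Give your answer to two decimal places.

-72.23

Rewriting demand in inverse form: P = 224 - 4Q.
Pre-tax equilibrium: 224 - 4Q = 152 + 3.5Q gives Q* = 9.6, P* = 185.6.
A tax on sellers shifts supply up by 18.5: 224 - 4Q = 152 + 3.5Q + 18.5, so Q_t = 7.1333. Buyers pay P_b = 195.4667; sellers receive P_s = P_b - 18.5 = 176.9667.
PS falls from (1/2)(9.6)(33.6) = 161.28 to (1/2)(7.1333)(24.9667) = 89.0478, a change of -72.2322.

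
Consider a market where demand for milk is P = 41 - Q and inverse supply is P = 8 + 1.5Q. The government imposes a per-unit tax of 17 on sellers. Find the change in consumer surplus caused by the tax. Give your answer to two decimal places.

Pre-tax equilibrium: 41 - Q = 8 + 1.5Q gives Q* = 13.2, P* = 27.8.
With the tax, sellers need 17 more per unit: 41 - Q = 8 + 1.5Q + 17, so Q_t = 6.4. Buyers pay P_b = 34.6; sellers receive P_s = P_b - 17 = 17.6.
CS falls from (1/2)(13.2)(13.2) = 87.12 to (1/2)(6.4)(6.4) = 20.48, a change of -66.64.

-66.64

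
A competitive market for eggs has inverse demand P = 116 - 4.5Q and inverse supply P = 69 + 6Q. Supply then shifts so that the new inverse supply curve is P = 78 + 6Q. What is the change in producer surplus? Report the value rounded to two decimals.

Initial equilibrium: Q_0 = 4.4762, P_0 = 95.8571; CS_0 = (1/2)(4.4762)(20.1429) = 45.0816, PS_0 = (1/2)(4.4762)(26.8571) = 60.1088.
New equilibrium: 116 - 4.5Q = 78 + 6Q gives Q_1 = 3.619, P_1 = 99.7143; CS_1 = 29.4694, PS_1 = 39.2925.
Change in producer surplus = 39.2925 - 60.1088 = -20.8163.

-20.82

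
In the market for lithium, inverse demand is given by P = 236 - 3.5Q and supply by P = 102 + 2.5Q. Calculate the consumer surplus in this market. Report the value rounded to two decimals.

Equilibrium: 236 - 3.5Q = 102 + 2.5Q, so Q* = 22.3333 and P* = 157.8333.
The demand choke price is 236, so CS = (1/2)(Q*)(236 - P*) = (1/2)(22.3333)(78.1667) = 872.8611.

872.86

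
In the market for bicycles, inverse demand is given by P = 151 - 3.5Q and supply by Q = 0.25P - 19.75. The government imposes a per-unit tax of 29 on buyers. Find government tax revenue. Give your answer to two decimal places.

Rewriting supply in inverse form: P = 79 + 4Q.
Without the tax, 151 - 3.5Q = 79 + 4Q so Q* = 9.6 and P* = 117.4.
A tax on buyers shifts demand down by 29: (151 - 29) - 3.5Q = 79 + 4Q, so Q_t = 5.7333. Buyers pay P_b = 130.9333; sellers receive P_s = P_b - 29 = 101.9333.
Revenue is the tax times quantity traded: 29 x 5.7333 = 166.2667.

166.27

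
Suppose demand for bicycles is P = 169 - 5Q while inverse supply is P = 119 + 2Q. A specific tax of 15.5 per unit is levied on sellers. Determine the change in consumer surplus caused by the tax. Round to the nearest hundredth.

Pre-tax equilibrium: 169 - 5Q = 119 + 2Q gives Q* = 7.1429, P* = 133.2857.
With the tax, sellers need 15.5 more per unit: 169 - 5Q = 119 + 2Q + 15.5, so Q_t = 4.9286. Buyers pay P_b = 144.3571; sellers receive P_s = P_b - 15.5 = 128.8571.
CS falls from (1/2)(7.1429)(35.7143) = 127.551 to (1/2)(4.9286)(24.6429) = 60.727, a change of -66.824.

-66.82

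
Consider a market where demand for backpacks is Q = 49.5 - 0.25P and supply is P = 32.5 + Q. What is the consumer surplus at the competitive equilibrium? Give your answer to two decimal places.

2191.22

Rewriting demand in inverse form: P = 198 - 4Q.
Set 198 - 4Q = 32.5 + Q, which gives 165.5 = 5Q, so Q* = 33.1 and P* = 198 - 4(33.1) = 65.6.
CS is the area between the demand curve and P* from 0 to Q*: (1/2)(33.1)(132.4) = 2191.22.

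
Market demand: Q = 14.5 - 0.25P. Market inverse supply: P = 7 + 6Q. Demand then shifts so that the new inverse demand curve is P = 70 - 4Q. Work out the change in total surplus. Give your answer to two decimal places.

68.40

Rewriting demand in inverse form: P = 58 - 4Q.
Initial equilibrium: Q_0 = 5.1, P_0 = 37.6; CS_0 = (1/2)(5.1)(20.4) = 52.02, PS_0 = (1/2)(5.1)(30.6) = 78.03.
New equilibrium: 70 - 4Q = 7 + 6Q gives Q_1 = 6.3, P_1 = 44.8; CS_1 = 79.38, PS_1 = 119.07.
Change in total surplus = (79.38 + 119.07) - (52.02 + 78.03) = 68.4.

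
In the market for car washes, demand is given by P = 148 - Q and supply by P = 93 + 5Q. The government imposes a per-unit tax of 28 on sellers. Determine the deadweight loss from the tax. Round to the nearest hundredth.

65.33

Pre-tax equilibrium: 148 - Q = 93 + 5Q gives Q* = 9.1667, P* = 138.8333.
With the tax, sellers need 28 more per unit: 148 - Q = 93 + 5Q + 28, so Q_t = 4.5. Buyers pay P_b = 143.5; sellers receive P_s = P_b - 28 = 115.5.
Deadweight loss is the triangle between the curves from Q_t to Q*: (1/2)(9.1667 - 4.5)(28) = 65.3333.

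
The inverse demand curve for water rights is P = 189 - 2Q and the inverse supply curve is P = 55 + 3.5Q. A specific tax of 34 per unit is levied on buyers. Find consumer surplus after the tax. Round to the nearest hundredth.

Pre-tax equilibrium: 189 - 2Q = 55 + 3.5Q gives Q* = 24.3636, P* = 140.2727.
With the tax, buyers' net willingness to pay falls by 34: (189 - 34) - 2Q = 55 + 3.5Q, so Q_t = 18.1818. Buyers pay P_b = 152.6364; sellers receive P_s = P_b - 34 = 118.6364.
Consumer surplus is the triangle under demand above P_b: (1/2)(18.1818)(189 - 152.6364) = 330.5785.

330.58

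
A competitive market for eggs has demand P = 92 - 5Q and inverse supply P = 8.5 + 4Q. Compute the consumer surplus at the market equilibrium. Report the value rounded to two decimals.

215.19

Set 92 - 5Q = 8.5 + 4Q, which gives 83.5 = 9Q, so Q* = 9.2778 and P* = 92 - 5(9.2778) = 45.6111.
Consumer surplus is the triangle under demand above P*: (1/2)(9.2778)(92 - 45.6111) = (1/2)(9.2778)(46.3889) = 215.1929.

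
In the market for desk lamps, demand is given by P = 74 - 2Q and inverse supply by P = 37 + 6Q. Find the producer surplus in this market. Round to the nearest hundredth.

Set 74 - 2Q = 37 + 6Q, which gives 37 = 8Q, so Q* = 4.625 and P* = 74 - 2(4.625) = 64.75.
The supply curve's price intercept is 37, so PS = (1/2)(Q*)(P* - 37) = (1/2)(4.625)(27.75) = 64.1719.

64.17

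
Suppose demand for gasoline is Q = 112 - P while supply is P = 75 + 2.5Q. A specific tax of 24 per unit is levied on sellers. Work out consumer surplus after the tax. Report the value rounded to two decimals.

Rewriting demand in inverse form: P = 112 - Q.
Without the tax, 112 - Q = 75 + 2.5Q so Q* = 10.5714 and P* = 101.4286.
A tax on sellers shifts supply up by 24: 112 - Q = 75 + 2.5Q + 24, so Q_t = 3.7143. Buyers pay P_b = 108.2857; sellers receive P_s = P_b - 24 = 84.2857.
Consumer surplus is the triangle under demand above P_b: (1/2)(3.7143)(112 - 108.2857) = 6.898.

6.90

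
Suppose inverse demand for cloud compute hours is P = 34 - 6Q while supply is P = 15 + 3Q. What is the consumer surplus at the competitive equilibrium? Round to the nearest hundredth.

13.37

Equilibrium: 34 - 6Q = 15 + 3Q, so Q* = 2.1111 and P* = 21.3333.
CS is the area between the demand curve and P* from 0 to Q*: (1/2)(2.1111)(12.6667) = 13.3704.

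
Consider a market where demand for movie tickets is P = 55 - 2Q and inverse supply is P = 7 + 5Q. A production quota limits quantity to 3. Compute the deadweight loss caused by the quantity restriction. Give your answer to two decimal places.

Unrestricted equilibrium: Q* = (55 - 7)/(2 + 5) = 6.8571.
At Q = 3 the demand price is 55 - 2(3) = 49 and the supply price is 7 + 5(3) = 22.
DWL = (1/2)(gap between curves at 3) x (Q* - 3) = (1/2)(27)(3.8571) = 52.0714.

52.07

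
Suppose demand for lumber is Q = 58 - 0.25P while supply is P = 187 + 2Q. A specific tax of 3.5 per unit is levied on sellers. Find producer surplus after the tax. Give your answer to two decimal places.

47.84

Rewriting demand in inverse form: P = 232 - 4Q.
Pre-tax equilibrium: 232 - 4Q = 187 + 2Q gives Q* = 7.5, P* = 202.
A tax on sellers shifts supply up by 3.5: 232 - 4Q = 187 + 2Q + 3.5, so Q_t = 6.9167. Buyers pay P_b = 204.3333; sellers receive P_s = P_b - 3.5 = 200.8333.
Producer surplus is the triangle above supply below P_s: (1/2)(6.9167)(200.8333 - 187) = 47.8403.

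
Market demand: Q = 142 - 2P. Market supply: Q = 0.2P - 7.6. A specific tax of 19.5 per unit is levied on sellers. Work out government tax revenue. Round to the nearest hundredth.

47.86

Rewriting demand in inverse form: P = 71 - 0.5Q.
Rewriting supply in inverse form: P = 38 + 5Q.
Pre-tax equilibrium: 71 - 0.5Q = 38 + 5Q gives Q* = 6, P* = 68.
With the tax, sellers need 19.5 more per unit: 71 - 0.5Q = 38 + 5Q + 19.5, so Q_t = 2.4545. Buyers pay P_b = 69.7727; sellers receive P_s = P_b - 19.5 = 50.2727.
Tax revenue = t x Q_t = 19.5 x 2.4545 = 47.8636.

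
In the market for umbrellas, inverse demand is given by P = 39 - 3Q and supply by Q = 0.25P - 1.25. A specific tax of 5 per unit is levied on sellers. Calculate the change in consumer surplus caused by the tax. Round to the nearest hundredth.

Rewriting supply in inverse form: P = 5 + 4Q.
Without the tax, 39 - 3Q = 5 + 4Q so Q* = 4.8571 and P* = 24.4286.
With the tax, sellers need 5 more per unit: 39 - 3Q = 5 + 4Q + 5, so Q_t = 4.1429. Buyers pay P_b = 26.5714; sellers receive P_s = P_b - 5 = 21.5714.
CS falls from (1/2)(4.8571)(14.5714) = 35.3878 to (1/2)(4.1429)(12.4286) = 25.7449, a change of -9.6429.

-9.64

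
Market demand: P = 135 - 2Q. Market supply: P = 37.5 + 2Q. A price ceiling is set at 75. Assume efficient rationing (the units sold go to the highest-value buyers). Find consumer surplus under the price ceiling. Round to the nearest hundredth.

Without the control, 135 - 2Q = 37.5 + 2Q so Q* = 24.375 and P* = 86.25.
At P = 75, sellers supply (75 - 37.5)/2 = 18.75 while buyers want more, so the quantity traded is 18.75 at price 75.
The demand price at Q = 18.75 is 97.5. CS is the trapezoid between demand and 75 over [0, 18.75]: (1/2)[(135 - 75) + (97.5 - 75)](18.75) = 773.4375.

773.44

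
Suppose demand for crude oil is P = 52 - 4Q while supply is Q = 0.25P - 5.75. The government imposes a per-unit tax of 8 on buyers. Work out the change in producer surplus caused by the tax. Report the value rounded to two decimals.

Rewriting supply in inverse form: P = 23 + 4Q.
Pre-tax equilibrium: 52 - 4Q = 23 + 4Q gives Q* = 3.625, P* = 37.5.
A tax on buyers shifts demand down by 8: (52 - 8) - 4Q = 23 + 4Q, so Q_t = 2.625. Buyers pay P_b = 41.5; sellers receive P_s = P_b - 8 = 33.5.
Producers lose the trapezoid between P_s and P* out to Q_t plus the triangle from Q_t to Q*: change in PS = 13.7812 - 26.2812 = -12.5.

-12.50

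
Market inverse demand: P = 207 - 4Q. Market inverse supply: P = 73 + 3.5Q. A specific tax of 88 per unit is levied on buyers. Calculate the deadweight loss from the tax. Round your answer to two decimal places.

Without the tax, 207 - 4Q = 73 + 3.5Q so Q* = 17.8667 and P* = 135.5333.
A tax on buyers shifts demand down by 88: (207 - 88) - 4Q = 73 + 3.5Q, so Q_t = 6.1333. Buyers pay P_b = 182.4667; sellers receive P_s = P_b - 88 = 94.4667.
The welfare triangle lost has base Q* - Q_t = 11.7333 and height t = 88, so DWL = (1/2)(11.7333)(88) = 516.2667.

516.27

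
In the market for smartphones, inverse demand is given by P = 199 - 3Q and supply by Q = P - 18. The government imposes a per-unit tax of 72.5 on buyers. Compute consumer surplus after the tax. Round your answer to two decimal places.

1103.65

Rewriting supply in inverse form: P = 18 + Q.
Without the tax, 199 - 3Q = 18 + Q so Q* = 45.25 and P* = 63.25.
With the tax, buyers' net willingness to pay falls by 72.5: (199 - 72.5) - 3Q = 18 + Q, so Q_t = 27.125. Buyers pay P_b = 117.625; sellers receive P_s = P_b - 72.5 = 45.125.
Consumer surplus is the triangle under demand above P_b: (1/2)(27.125)(199 - 117.625) = 1103.6484.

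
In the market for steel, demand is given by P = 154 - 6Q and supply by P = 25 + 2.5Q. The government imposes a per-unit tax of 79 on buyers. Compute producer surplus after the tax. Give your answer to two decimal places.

Pre-tax equilibrium: 154 - 6Q = 25 + 2.5Q gives Q* = 15.1765, P* = 62.9412.
With the tax, buyers' net willingness to pay falls by 79: (154 - 79) - 6Q = 25 + 2.5Q, so Q_t = 5.8824. Buyers pay P_b = 118.7059; sellers receive P_s = P_b - 79 = 39.7059.
Producer surplus is the triangle above supply below P_s: (1/2)(5.8824)(39.7059 - 25) = 43.2526.

43.25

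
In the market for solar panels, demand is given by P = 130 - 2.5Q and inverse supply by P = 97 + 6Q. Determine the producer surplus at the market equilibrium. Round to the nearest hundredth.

Setting demand equal to supply, 33 = 8.5Q, so Q* = 3.8824 and P* = 120.2941.
PS is the area between P* and the supply curve from 0 to Q*: (1/2)(3.8824)(23.2941) = 45.218.

45.22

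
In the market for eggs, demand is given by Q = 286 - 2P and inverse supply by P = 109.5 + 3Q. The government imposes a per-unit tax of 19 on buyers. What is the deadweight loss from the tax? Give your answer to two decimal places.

Rewriting demand in inverse form: P = 143 - 0.5Q.
Pre-tax equilibrium: 143 - 0.5Q = 109.5 + 3Q gives Q* = 9.5714, P* = 138.2143.
With the tax, buyers' net willingness to pay falls by 19: (143 - 19) - 0.5Q = 109.5 + 3Q, so Q_t = 4.1429. Buyers pay P_b = 140.9286; sellers receive P_s = P_b - 19 = 121.9286.
Deadweight loss is the triangle between the curves from Q_t to Q*: (1/2)(9.5714 - 4.1429)(19) = 51.5714.

51.57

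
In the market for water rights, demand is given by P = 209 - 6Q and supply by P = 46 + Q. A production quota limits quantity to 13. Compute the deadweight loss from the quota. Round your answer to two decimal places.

370.29

Unrestricted equilibrium: Q* = (209 - 46)/(6 + 1) = 23.2857.
At Q = 13 the demand price is 209 - 6(13) = 131 and the supply price is 46 + (13) = 59.
DWL = (1/2)(gap between curves at 13) x (Q* - 13) = (1/2)(72)(10.2857) = 370.2857.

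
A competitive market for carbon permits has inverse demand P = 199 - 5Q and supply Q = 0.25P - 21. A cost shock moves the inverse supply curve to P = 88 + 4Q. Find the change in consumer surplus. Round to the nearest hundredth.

Rewriting supply in inverse form: P = 84 + 4Q.
Initial equilibrium: Q_0 = 12.7778, P_0 = 135.1111; CS_0 = (1/2)(12.7778)(63.8889) = 408.179, PS_0 = (1/2)(12.7778)(51.1111) = 326.5432.
New equilibrium: 199 - 5Q = 88 + 4Q gives Q_1 = 12.3333, P_1 = 137.3333; CS_1 = 380.2778, PS_1 = 304.2222.
Change in consumer surplus = 380.2778 - 408.179 = -27.9012.

-27.90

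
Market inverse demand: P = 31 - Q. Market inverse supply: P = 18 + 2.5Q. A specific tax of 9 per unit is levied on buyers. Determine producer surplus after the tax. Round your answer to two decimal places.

1.63

Without the tax, 31 - Q = 18 + 2.5Q so Q* = 3.7143 and P* = 27.2857.
A tax on buyers shifts demand down by 9: (31 - 9) - Q = 18 + 2.5Q, so Q_t = 1.1429. Buyers pay P_b = 29.8571; sellers receive P_s = P_b - 9 = 20.8571.
Producer surplus is the triangle above supply below P_s: (1/2)(1.1429)(20.8571 - 18) = 1.6327.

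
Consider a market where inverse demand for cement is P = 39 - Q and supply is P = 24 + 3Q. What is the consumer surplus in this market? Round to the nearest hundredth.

7.03

Equilibrium: 39 - Q = 24 + 3Q, so Q* = 3.75 and P* = 35.25.
Consumer surplus is the triangle under demand above P*: (1/2)(3.75)(39 - 35.25) = (1/2)(3.75)(3.75) = 7.0312.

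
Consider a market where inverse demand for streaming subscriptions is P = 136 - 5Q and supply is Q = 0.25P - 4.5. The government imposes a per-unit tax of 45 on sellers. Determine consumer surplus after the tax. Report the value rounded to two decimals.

Rewriting supply in inverse form: P = 18 + 4Q.
Pre-tax equilibrium: 136 - 5Q = 18 + 4Q gives Q* = 13.1111, P* = 70.4444.
A tax on sellers shifts supply up by 45: 136 - 5Q = 18 + 4Q + 45, so Q_t = 8.1111. Buyers pay P_b = 95.4444; sellers receive P_s = P_b - 45 = 50.4444.
Consumer surplus is the triangle under demand above P_b: (1/2)(8.1111)(136 - 95.4444) = 164.4753.

164.48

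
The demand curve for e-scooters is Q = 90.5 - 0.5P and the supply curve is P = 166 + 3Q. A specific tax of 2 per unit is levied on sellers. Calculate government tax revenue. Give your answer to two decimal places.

Rewriting demand in inverse form: P = 181 - 2Q.
Pre-tax equilibrium: 181 - 2Q = 166 + 3Q gives Q* = 3, P* = 175.
A tax on sellers shifts supply up by 2: 181 - 2Q = 166 + 3Q + 2, so Q_t = 2.6. Buyers pay P_b = 175.8; sellers receive P_s = P_b - 2 = 173.8.
Revenue is the tax times quantity traded: 2 x 2.6 = 5.2.

5.20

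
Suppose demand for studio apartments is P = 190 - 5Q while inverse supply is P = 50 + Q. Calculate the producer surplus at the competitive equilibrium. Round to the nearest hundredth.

272.22

Equilibrium: 190 - 5Q = 50 + Q, so Q* = 23.3333 and P* = 73.3333.
PS is the area between P* and the supply curve from 0 to Q*: (1/2)(23.3333)(23.3333) = 272.2222.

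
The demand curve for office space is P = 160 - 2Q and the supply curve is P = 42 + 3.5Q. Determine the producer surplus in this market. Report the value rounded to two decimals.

Equilibrium: 160 - 2Q = 42 + 3.5Q, so Q* = 21.4545 and P* = 117.0909.
Producer surplus is the triangle above supply below P*: (1/2)(21.4545)(117.0909 - 42) = (1/2)(21.4545)(75.0909) = 805.5207.

805.52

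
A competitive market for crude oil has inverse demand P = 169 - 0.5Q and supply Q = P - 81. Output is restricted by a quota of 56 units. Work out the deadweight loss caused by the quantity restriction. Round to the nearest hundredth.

5.33

Rewriting supply in inverse form: P = 81 + Q.
Without the quota, 169 - 0.5Q = 81 + Q gives Q* = 58.6667.
At Q = 56 the demand price is 169 - 0.5(56) = 141 and the supply price is 81 + (56) = 137.
DWL = (1/2)(gap between curves at 56) x (Q* - 56) = (1/2)(4)(2.6667) = 5.3333.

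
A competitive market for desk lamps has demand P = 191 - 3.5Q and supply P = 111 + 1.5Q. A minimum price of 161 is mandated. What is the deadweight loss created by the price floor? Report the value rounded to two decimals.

137.96

Free-market equilibrium: 191 - 3.5Q = 111 + 1.5Q gives Q* = 16, P* = 135.
At the floor price 161, quantity demanded is (191 - 161)/3.5 = 8.5714; demand is the short side, so Q = 8.5714 trades at P = 161.
At Q = 8.5714 the demand price is 161 and the supply price is 123.8571. Deadweight loss is the triangle between the curves from 8.5714 to 16: (1/2)(161 - 123.8571)(16 - 8.5714) = 137.9592.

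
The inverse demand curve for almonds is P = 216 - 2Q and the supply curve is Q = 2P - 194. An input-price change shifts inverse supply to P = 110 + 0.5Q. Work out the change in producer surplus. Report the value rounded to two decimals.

Rewriting supply in inverse form: P = 97 + 0.5Q.
Initial equilibrium: Q_0 = 47.6, P_0 = 120.8; CS_0 = (1/2)(47.6)(95.2) = 2265.76, PS_0 = (1/2)(47.6)(23.8) = 566.44.
New equilibrium: 216 - 2Q = 110 + 0.5Q gives Q_1 = 42.4, P_1 = 131.2; CS_1 = 1797.76, PS_1 = 449.44.
Change in producer surplus = 449.44 - 566.44 = -117.

-117.00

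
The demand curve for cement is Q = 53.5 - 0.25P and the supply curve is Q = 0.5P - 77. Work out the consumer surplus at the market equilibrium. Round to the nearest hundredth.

Rewriting demand in inverse form: P = 214 - 4Q.
Rewriting supply in inverse form: P = 154 + 2Q.
Equilibrium: 214 - 4Q = 154 + 2Q, so Q* = 10 and P* = 174.
Consumer surplus is the triangle under demand above P*: (1/2)(10)(214 - 174) = (1/2)(10)(40) = 200.

200.00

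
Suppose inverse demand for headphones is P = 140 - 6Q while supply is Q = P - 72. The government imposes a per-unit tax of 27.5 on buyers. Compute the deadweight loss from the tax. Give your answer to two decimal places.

54.02

Rewriting supply in inverse form: P = 72 + Q.
Pre-tax equilibrium: 140 - 6Q = 72 + Q gives Q* = 9.7143, P* = 81.7143.
A tax on buyers shifts demand down by 27.5: (140 - 27.5) - 6Q = 72 + Q, so Q_t = 5.7857. Buyers pay P_b = 105.2857; sellers receive P_s = P_b - 27.5 = 77.7857.
The welfare triangle lost has base Q* - Q_t = 3.9286 and height t = 27.5, so DWL = (1/2)(3.9286)(27.5) = 54.0179.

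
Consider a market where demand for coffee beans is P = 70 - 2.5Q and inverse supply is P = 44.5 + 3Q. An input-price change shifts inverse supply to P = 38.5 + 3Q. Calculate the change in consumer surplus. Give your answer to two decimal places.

Initial equilibrium: Q_0 = 4.6364, P_0 = 58.4091; CS_0 = (1/2)(4.6364)(11.5909) = 26.8698, PS_0 = (1/2)(4.6364)(13.9091) = 32.2438.
New equilibrium: 70 - 2.5Q = 38.5 + 3Q gives Q_1 = 5.7273, P_1 = 55.6818; CS_1 = 41.0021, PS_1 = 49.2025.
Change in consumer surplus = 41.0021 - 26.8698 = 14.1322.

14.13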